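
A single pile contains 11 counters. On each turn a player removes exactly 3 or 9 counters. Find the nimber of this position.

Build the Grundy sequence with g(k) = mex{g(k−s) : s ∈ {3, 9}, s ≤ k}:
k:     0  1  2  3  4  5  6  7  8  9 10 11
g(k):  0  0  0  1  1  1  0  0  0  1  1  1
So g(11) = 1.

1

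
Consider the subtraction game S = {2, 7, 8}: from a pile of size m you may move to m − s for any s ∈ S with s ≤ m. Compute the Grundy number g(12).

1

Grundy values for subtraction set {2, 7, 8}:
g(0) = mex{} = 0
g(1) = mex{} = 0
g(2) = mex{0} = 1
g(3) = mex{0} = 1
g(4) = mex{1} = 0
g(5) = mex{1} = 0
g(6) = mex{0} = 1
g(7) = mex{0} = 1
g(8) = mex{0,1} = 2
g(9) = mex{0,1} = 2
g(10) = mex{1,2} = 0
g(11) = mex{0,1,2} = 3
g(12) = mex{0} = 1
So g(12) = 1.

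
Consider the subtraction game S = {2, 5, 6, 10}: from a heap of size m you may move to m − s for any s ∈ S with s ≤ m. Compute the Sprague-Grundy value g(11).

Build the Grundy sequence with g(k) = mex{g(k−s) : s ∈ {2, 5, 6, 10}, s ≤ k}:
g(0) = mex{} = 0
g(1) = mex{} = 0
g(2) = mex{0} = 1
g(3) = mex{0} = 1
g(4) = mex{1} = 0
g(5) = mex{0,1} = 2
g(6) = mex{0} = 1
g(7) = mex{0,1,2} = 3
g(8) = mex{1} = 0
g(9) = mex{0,1,3} = 2
g(10) = mex{0,2} = 1
g(11) = mex{0,1,2} = 3
So g(11) = 3.

3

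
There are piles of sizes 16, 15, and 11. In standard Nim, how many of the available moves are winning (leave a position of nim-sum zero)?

1

Compute the nim-sum pairwise:
16 ⊕ 15 = 31
31 ⊕ 11 = 20
The overall nim-sum is X = 20. A pile of size p has a winning move iff p XOR X < p (reduce it to p XOR X).
  16: 16 XOR 20 = 4 < 16 — winning move (to 4).
  15: 15 XOR 20 = 27 ≥ 15 — no move.
  11: 11 XOR 20 = 31 ≥ 11 — no move.
That gives 1 winning move.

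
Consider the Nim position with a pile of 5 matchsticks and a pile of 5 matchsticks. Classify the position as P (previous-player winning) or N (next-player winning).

Nim-sum: 5 XOR 5 = 0.
The nim-sum is 0, so this is a P-position: the player to move is in a losing position under optimal play.

P-position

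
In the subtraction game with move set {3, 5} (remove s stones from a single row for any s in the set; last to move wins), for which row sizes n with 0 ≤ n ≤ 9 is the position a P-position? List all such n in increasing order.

0, 1, 2, 8, 9

Grundy values for subtraction set {3, 5}:
k:     0  1  2  3  4  5  6  7  8  9
g(k):  0  0  0  1  1  1  2  2  0  0
The P-positions (g = 0) in 0..9 are 0, 1, 2, 8, 9.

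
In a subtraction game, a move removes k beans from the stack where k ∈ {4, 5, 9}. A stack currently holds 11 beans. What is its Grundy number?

2

Compute g(0), g(1), … for moves {4, 5, 9}:
k:     0  1  2  3  4  5  6  7  8  9 10 11
g(k):  0  0  0  0  1  1  1  1  2  2  2  2
So g(11) = 2.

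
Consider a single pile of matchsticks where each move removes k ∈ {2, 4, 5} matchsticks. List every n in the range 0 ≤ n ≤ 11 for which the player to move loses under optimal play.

0, 1, 7, 8

Grundy values for subtraction set {2, 4, 5}:
g(0) = mex{} = 0
g(1) = mex{} = 0
g(2) = mex{0} = 1
g(3) = mex{0} = 1
g(4) = mex{0,1} = 2
g(5) = mex{0,1} = 2
g(6) = mex{0,1,2} = 3
g(7) = mex{1,2} = 0
g(8) = mex{1,2,3} = 0
g(9) = mex{0,2} = 1
g(10) = mex{0,2,3} = 1
g(11) = mex{0,1,3} = 2
The P-positions (g = 0) in 0..11 are 0, 1, 7, 8.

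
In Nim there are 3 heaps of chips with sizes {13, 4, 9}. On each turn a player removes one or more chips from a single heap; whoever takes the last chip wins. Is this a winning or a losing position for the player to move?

Losing position

Nim-sum: 13 XOR 4 XOR 9 = 0.
The nim-sum is 0, so this is a P-position: the player to move is in a losing position under optimal play.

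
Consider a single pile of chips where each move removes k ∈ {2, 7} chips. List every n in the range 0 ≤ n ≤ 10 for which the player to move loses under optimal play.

Grundy values for subtraction set {2, 7}:
g(0) = mex{} = 0
g(1) = mex{} = 0
g(2) = mex{0} = 1
g(3) = mex{0} = 1
g(4) = mex{1} = 0
g(5) = mex{1} = 0
g(6) = mex{0} = 1
g(7) = mex{0} = 1
g(8) = mex{0,1} = 2
g(9) = mex{1} = 0
g(10) = mex{1,2} = 0
The P-positions (g = 0) in 0..10 are 0, 1, 4, 5, 9, 10.

0, 1, 4, 5, 9, 10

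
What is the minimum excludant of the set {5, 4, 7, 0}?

0 is in the set but 1 is not, so the mex is 1.

1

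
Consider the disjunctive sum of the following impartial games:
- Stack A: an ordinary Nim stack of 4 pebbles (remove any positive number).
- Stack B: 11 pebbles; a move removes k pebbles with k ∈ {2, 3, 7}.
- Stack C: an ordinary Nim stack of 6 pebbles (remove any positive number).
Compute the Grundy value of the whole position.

2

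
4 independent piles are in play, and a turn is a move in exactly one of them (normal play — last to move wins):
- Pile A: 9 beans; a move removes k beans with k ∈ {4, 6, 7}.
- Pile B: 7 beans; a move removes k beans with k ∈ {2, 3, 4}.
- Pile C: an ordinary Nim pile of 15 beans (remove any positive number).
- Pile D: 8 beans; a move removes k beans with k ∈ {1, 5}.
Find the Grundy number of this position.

For pile A, compute g(0), g(1), … with moves {4, 6, 7}:
k:     0  1  2  3  4  5  6  7  8  9
g(k):  0  0  0  0  1  1  1  1  2  2
So g(9) = 2.
Grundy values for pile B (subtraction set {2, 3, 4}):
k:     0  1  2  3  4  5  6  7
g(k):  0  0  1  1  2  2  0  0
So g(7) = 0.
Pile C is a plain Nim pile of size 15, so its Grundy value is 15.
For pile D, compute g(0), g(1), … with moves {1, 5}:
k:     0  1  2  3  4  5  6  7  8
g(k):  0  1  0  1  0  1  0  1  0
So g(8) = 0.
The value of a disjunctive sum is the nim-sum of the parts.
Combined value = 2 ⊕ 0 ⊕ 15 ⊕ 0 = 13.

13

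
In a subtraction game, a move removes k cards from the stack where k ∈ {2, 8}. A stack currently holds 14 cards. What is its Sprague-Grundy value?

0

Compute g(0), g(1), … for moves {2, 8}:
k:     0  1  2  3  4  5  6  7  8  9 10 11 12 13 14
g(k):  0  0  1  1  0  0  1  1  2  2  0  0  1  1  0
So g(14) = 0.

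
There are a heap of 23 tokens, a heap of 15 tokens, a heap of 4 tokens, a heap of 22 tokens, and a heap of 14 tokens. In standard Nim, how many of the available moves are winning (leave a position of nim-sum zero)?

5

In binary:
  10111  (23)
  01111  (15)
  00100  (4)
  10110  (22)
  01110  (14)
  -----
  00100  (4)
The overall nim-sum is X = 4. A heap of size p has a winning move iff p XOR X < p (reduce it to p XOR X).
  23: 23 XOR 4 = 19 < 23 — winning move (to 19).
  15: 15 XOR 4 = 11 < 15 — winning move (to 11).
  4: 4 XOR 4 = 0 < 4 — winning move (to 0).
  22: 22 XOR 4 = 18 < 22 — winning move (to 18).
  14: 14 XOR 4 = 10 < 14 — winning move (to 10).
That gives 5 winning moves.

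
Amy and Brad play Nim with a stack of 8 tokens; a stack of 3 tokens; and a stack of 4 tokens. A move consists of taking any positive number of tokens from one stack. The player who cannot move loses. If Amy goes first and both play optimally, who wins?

Amy wins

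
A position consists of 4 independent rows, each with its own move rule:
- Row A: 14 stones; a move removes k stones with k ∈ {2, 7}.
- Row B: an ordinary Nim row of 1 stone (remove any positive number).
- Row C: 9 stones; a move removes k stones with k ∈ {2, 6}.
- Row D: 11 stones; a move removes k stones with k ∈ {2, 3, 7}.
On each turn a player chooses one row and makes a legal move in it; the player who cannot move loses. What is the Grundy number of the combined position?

1

Grundy values for row A (subtraction set {2, 7}):
g(0) = mex{} = 0
g(1) = mex{} = 0
g(2) = mex{0} = 1
g(3) = mex{0} = 1
g(4) = mex{1} = 0
g(5) = mex{1} = 0
g(6) = mex{0} = 1
g(7) = mex{0} = 1
g(8) = mex{0,1} = 2
g(9) = mex{1} = 0
g(10) = mex{1,2} = 0
g(11) = mex{0} = 1
g(12) = mex{0} = 1
g(13) = mex{1} = 0
g(14) = mex{1} = 0
So g(14) = 0.
Row B is a plain Nim row of size 1, so its Grundy value is 1.
Build the Grundy sequence for row C with g(k) = mex{g(k−s) : s ∈ {2, 6}, s ≤ k}:
k:     0  1  2  3  4  5  6  7  8  9
g(k):  0  0  1  1  0  0  1  1  0  0
So g(9) = 0.
Build the Grundy sequence for row D with g(k) = mex{g(k−s) : s ∈ {2, 3, 7}, s ≤ k}:
g(0) = mex{} = 0
g(1) = mex{} = 0
g(2) = mex{0} = 1
g(3) = mex{0} = 1
g(4) = mex{0,1} = 2
g(5) = mex{1} = 0
g(6) = mex{1,2} = 0
g(7) = mex{0,2} = 1
g(8) = mex{0} = 1
g(9) = mex{0,1} = 2
g(10) = mex{1} = 0
g(11) = mex{1,2} = 0
So g(11) = 0.
The value of a disjunctive sum is the nim-sum of the parts.
Combined value = 0 ⊕ 1 ⊕ 0 ⊕ 0 = 1.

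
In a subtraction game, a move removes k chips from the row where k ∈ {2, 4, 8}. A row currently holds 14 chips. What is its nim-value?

Build the Grundy sequence with g(k) = mex{g(k−s) : s ∈ {2, 4, 8}, s ≤ k}:
k:     0  1  2  3  4  5  6  7  8  9 10 11 12 13 14
g(k):  0  0  1  1  2  2  0  0  1  1  2  2  0  0  1
So g(14) = 1.

1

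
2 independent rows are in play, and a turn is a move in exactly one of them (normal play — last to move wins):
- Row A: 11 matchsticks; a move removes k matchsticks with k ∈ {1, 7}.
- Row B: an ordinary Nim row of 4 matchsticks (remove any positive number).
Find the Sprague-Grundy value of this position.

5

For row A, compute g(0), g(1), … with moves {1, 7}:
k:     0  1  2  3  4  5  6  7  8  9 10 11
g(k):  0  1  0  1  0  1  0  1  0  1  0  1
So g(11) = 1.
Row B is a plain Nim row of size 4, so its Grundy value is 4.
By the Sprague-Grundy theorem, the Grundy value of a sum of independent games is the XOR of the component values.
Combined value = 1 XOR 4 = 5.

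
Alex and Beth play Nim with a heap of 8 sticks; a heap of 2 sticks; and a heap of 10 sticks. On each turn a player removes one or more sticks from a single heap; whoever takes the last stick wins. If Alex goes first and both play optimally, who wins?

Beth wins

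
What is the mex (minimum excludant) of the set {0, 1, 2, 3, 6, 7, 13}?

4

The values 0, 1, 2, 3 are all present; 4 is the first non-negative integer missing from the set.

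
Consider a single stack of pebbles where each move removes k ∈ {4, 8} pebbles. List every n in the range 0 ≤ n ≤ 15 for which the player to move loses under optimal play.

0, 1, 2, 3, 12, 13, 14, 15

Compute g(0), g(1), … for moves {4, 8}:
k:     0  1  2  3  4  5  6  7  8  9 10 11 12 13 14 15
g(k):  0  0  0  0  1  1  1  1  2  2  2  2  0  0  0  0
The P-positions (g = 0) in 0..15 are 0, 1, 2, 3, 12, 13, 14, 15.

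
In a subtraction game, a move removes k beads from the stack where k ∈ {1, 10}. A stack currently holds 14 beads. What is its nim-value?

Compute g(0), g(1), … for moves {1, 10}:
k:     0  1  2  3  4  5  6  7  8  9 10 11 12 13 14
g(k):  0  1  0  1  0  1  0  1  0  1  2  0  1  0  1
So g(14) = 1.

1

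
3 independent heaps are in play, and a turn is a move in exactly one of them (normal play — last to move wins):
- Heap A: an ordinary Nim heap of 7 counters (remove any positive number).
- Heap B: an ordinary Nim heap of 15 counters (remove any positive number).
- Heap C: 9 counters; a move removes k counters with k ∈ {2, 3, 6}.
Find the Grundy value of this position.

8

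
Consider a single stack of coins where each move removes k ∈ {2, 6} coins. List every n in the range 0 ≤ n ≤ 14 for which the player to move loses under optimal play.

0, 1, 4, 5, 8, 9, 12, 13

Build the Grundy sequence with g(k) = mex{g(k−s) : s ∈ {2, 6}, s ≤ k}:
g(0) = mex{} = 0
g(1) = mex{} = 0
g(2) = mex{0} = 1
g(3) = mex{0} = 1
g(4) = mex{1} = 0
g(5) = mex{1} = 0
g(6) = mex{0} = 1
g(7) = mex{0} = 1
g(8) = mex{1} = 0
g(9) = mex{1} = 0
g(10) = mex{0} = 1
g(11) = mex{0} = 1
g(12) = mex{1} = 0
g(13) = mex{1} = 0
g(14) = mex{0} = 1
The P-positions (g = 0) in 0..14 are 0, 1, 4, 5, 8, 9, 12, 13.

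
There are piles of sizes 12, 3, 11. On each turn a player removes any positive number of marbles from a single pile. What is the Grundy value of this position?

4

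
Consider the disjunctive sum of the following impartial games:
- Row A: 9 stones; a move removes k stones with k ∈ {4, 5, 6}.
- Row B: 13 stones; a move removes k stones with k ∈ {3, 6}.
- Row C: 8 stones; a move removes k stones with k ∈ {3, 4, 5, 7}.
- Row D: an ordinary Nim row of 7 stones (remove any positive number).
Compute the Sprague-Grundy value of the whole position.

Build the Grundy sequence for row A with g(k) = mex{g(k−s) : s ∈ {4, 5, 6}, s ≤ k}:
g(0) = mex{} = 0
g(1) = mex{} = 0
g(2) = mex{} = 0
g(3) = mex{} = 0
g(4) = mex{0} = 1
g(5) = mex{0} = 1
g(6) = mex{0} = 1
g(7) = mex{0} = 1
g(8) = mex{0,1} = 2
g(9) = mex{0,1} = 2
So g(9) = 2.
Build the Grundy sequence for row B with g(k) = mex{g(k−s) : s ∈ {3, 6}, s ≤ k}:
k:     0  1  2  3  4  5  6  7  8  9 10 11 12 13
g(k):  0  0  0  1  1  1  2  2  2  0  0  0  1  1
So g(13) = 1.
For row C, compute g(0), g(1), … with moves {3, 4, 5, 7}:
k:     0  1  2  3  4  5  6  7  8
g(k):  0  0  0  1  1  1  2  2  2
So g(8) = 2.
Row D is a plain Nim row of size 7, so its Grundy value is 7.
By the Sprague-Grundy theorem, the Grundy value of a sum of independent games is the XOR of the component values.
Combined value = 2 ⊕ 1 ⊕ 2 ⊕ 7 = 6.

6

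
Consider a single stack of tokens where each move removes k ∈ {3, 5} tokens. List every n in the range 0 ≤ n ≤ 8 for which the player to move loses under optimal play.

0, 1, 2, 8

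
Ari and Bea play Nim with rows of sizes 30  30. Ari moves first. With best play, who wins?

Bea wins

Compute the nim-sum pairwise:
30 ^ 30 = 0
The nim-sum is 0, so this is a P-position: the player to move is in a losing position under optimal play; Ari is about to move from it and so loses — Bea wins.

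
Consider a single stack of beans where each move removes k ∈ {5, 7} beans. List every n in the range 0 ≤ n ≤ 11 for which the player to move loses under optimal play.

0, 1, 2, 3, 4

Build the Grundy sequence with g(k) = mex{g(k−s) : s ∈ {5, 7}, s ≤ k}:
k:     0  1  2  3  4  5  6  7  8  9 10 11
g(k):  0  0  0  0  0  1  1  1  1  1  2  2
The P-positions (g = 0) in 0..11 are 0, 1, 2, 3, 4.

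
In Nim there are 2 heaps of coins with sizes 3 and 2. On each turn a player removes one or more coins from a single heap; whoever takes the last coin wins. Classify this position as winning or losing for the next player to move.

Write each in binary and XOR column by column:
  11  (3)
  10  (2)
  --
  01  (1)
The nim-sum is 1 ≠ 0, so this is an N-position: the player to move can win.

Winning position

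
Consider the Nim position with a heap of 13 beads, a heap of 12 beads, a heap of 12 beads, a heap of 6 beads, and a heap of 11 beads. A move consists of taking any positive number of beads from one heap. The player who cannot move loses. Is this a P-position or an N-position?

P-position

Nim-sum: 13 XOR 12 XOR 12 XOR 6 XOR 11 = 0.
The nim-sum is 0, so this is a P-position: the player to move is in a losing position under optimal play.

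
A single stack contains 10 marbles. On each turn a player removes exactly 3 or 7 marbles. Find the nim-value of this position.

Grundy values for subtraction set {3, 7}:
k:     0  1  2  3  4  5  6  7  8  9 10
g(k):  0  0  0  1  1  1  0  2  2  1  0
So g(10) = 0.

0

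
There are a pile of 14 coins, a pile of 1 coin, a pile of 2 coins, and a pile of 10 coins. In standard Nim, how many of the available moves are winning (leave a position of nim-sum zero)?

1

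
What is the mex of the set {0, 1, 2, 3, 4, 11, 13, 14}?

5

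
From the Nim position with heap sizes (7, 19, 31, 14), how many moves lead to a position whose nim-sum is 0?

3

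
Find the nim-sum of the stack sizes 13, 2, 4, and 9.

Nim-sum: 13 XOR 2 XOR 4 XOR 9 = 2.

2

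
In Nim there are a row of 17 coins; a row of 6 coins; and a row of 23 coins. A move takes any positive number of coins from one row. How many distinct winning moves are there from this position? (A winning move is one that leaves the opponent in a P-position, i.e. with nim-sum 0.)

Nim-sum: 17 XOR 6 XOR 23 = 0.
The nim-sum is already 0, so every move leaves a nonzero nim-sum — there are no winning moves.

0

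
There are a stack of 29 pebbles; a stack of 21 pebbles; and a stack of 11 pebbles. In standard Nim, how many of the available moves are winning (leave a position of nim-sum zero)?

1

Compute the nim-sum pairwise:
29 ^ 21 = 8
8 ^ 11 = 3
The overall nim-sum is X = 3. A stack of size p has a winning move iff p XOR X < p (reduce it to p XOR X).
  29: 29 XOR 3 = 30 ≥ 29 — no move.
  21: 21 XOR 3 = 22 ≥ 21 — no move.
  11: 11 XOR 3 = 8 < 11 — winning move (to 8).
That gives 1 winning move.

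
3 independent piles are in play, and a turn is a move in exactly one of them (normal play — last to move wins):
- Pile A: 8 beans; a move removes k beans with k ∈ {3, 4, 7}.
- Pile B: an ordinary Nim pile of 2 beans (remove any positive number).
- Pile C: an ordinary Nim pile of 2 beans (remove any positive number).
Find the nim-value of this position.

2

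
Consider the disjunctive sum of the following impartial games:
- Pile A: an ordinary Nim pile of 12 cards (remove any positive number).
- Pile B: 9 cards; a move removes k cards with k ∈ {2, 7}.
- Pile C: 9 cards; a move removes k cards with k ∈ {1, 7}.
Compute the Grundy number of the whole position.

13

Pile A is a plain Nim pile of size 12, so its Grundy value is 12.
Build the Grundy sequence for pile B with g(k) = mex{g(k−s) : s ∈ {2, 7}, s ≤ k}:
g(0) = mex{} = 0
g(1) = mex{} = 0
g(2) = mex{0} = 1
g(3) = mex{0} = 1
g(4) = mex{1} = 0
g(5) = mex{1} = 0
g(6) = mex{0} = 1
g(7) = mex{0} = 1
g(8) = mex{0,1} = 2
g(9) = mex{1} = 0
So g(9) = 0.
Build the Grundy sequence for pile C with g(k) = mex{g(k−s) : s ∈ {1, 7}, s ≤ k}:
g(0) = mex{} = 0
g(1) = mex{0} = 1
g(2) = mex{1} = 0
g(3) = mex{0} = 1
g(4) = mex{1} = 0
g(5) = mex{0} = 1
g(6) = mex{1} = 0
g(7) = mex{0} = 1
g(8) = mex{1} = 0
g(9) = mex{0} = 1
So g(9) = 1.
By the Sprague-Grundy theorem, the Grundy value of a sum of independent games is the XOR of the component values.
Combined value = 12 ⊕ 0 ⊕ 1 = 13.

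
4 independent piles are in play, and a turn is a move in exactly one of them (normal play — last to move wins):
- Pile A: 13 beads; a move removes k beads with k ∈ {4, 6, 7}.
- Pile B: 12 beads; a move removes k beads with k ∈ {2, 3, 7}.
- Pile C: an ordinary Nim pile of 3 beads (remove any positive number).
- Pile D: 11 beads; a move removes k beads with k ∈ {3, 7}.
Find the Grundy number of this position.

For pile A, compute g(0), g(1), … with moves {4, 6, 7}:
k:     0  1  2  3  4  5  6  7  8  9 10 11 12 13
g(k):  0  0  0  0  1  1  1  1  2  2  2  0  0  0
So g(13) = 0.
For pile B, compute g(0), g(1), … with moves {2, 3, 7}:
g(0) = mex{} = 0
g(1) = mex{} = 0
g(2) = mex{0} = 1
g(3) = mex{0} = 1
g(4) = mex{0,1} = 2
g(5) = mex{1} = 0
g(6) = mex{1,2} = 0
g(7) = mex{0,2} = 1
g(8) = mex{0} = 1
g(9) = mex{0,1} = 2
g(10) = mex{1} = 0
g(11) = mex{1,2} = 0
g(12) = mex{0,2} = 1
So g(12) = 1.
Pile C is a plain Nim pile of size 3, so its Grundy value is 3.
Build the Grundy sequence for pile D with g(k) = mex{g(k−s) : s ∈ {3, 7}, s ≤ k}:
g(0) = mex{} = 0
g(1) = mex{} = 0
g(2) = mex{} = 0
g(3) = mex{0} = 1
g(4) = mex{0} = 1
g(5) = mex{0} = 1
g(6) = mex{1} = 0
g(7) = mex{0,1} = 2
g(8) = mex{0,1} = 2
g(9) = mex{0} = 1
g(10) = mex{1,2} = 0
g(11) = mex{1,2} = 0
So g(11) = 0.
The value of a disjunctive sum is the nim-sum of the parts.
Combined value = 0 ⊕ 1 ⊕ 3 ⊕ 0 = 2.

2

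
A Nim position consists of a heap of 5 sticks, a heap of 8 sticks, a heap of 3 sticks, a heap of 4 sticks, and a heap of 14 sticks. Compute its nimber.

In binary:
  0101  (5)
  1000  (8)
  0011  (3)
  0100  (4)
  1110  (14)
  ----
  0100  (4)

4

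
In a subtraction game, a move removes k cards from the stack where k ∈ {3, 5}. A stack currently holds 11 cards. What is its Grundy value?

1

Build the Grundy sequence with g(k) = mex{g(k−s) : s ∈ {3, 5}, s ≤ k}:
g(0) = mex{} = 0
g(1) = mex{} = 0
g(2) = mex{} = 0
g(3) = mex{0} = 1
g(4) = mex{0} = 1
g(5) = mex{0} = 1
g(6) = mex{0,1} = 2
g(7) = mex{0,1} = 2
g(8) = mex{1} = 0
g(9) = mex{1,2} = 0
g(10) = mex{1,2} = 0
g(11) = mex{0,2} = 1
So g(11) = 1.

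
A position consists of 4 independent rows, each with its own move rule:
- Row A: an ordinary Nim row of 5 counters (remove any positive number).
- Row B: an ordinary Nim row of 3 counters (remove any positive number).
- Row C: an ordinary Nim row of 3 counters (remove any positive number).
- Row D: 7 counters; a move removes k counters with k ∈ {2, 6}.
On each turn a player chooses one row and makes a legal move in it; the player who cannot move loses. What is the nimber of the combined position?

4

Row A is a plain Nim row of size 5, so its Grundy value is 5.
Row B is a plain Nim row of size 3, so its Grundy value is 3.
Row C is a plain Nim row of size 3, so its Grundy value is 3.
Grundy values for row D (subtraction set {2, 6}):
g(0) = mex{} = 0
g(1) = mex{} = 0
g(2) = mex{0} = 1
g(3) = mex{0} = 1
g(4) = mex{1} = 0
g(5) = mex{1} = 0
g(6) = mex{0} = 1
g(7) = mex{0} = 1
So g(7) = 1.
By the Sprague-Grundy theorem, the Grundy value of a sum of independent games is the XOR of the component values.
Combined value = 5 ⊕ 3 ⊕ 3 ⊕ 1 = 4.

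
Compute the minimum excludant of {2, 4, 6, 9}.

0

0 is not in the set, so the mex is 0.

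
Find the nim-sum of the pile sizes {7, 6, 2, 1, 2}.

Compute the nim-sum pairwise:
7 XOR 6 = 1
1 XOR 2 = 3
3 XOR 1 = 2
2 XOR 2 = 0

0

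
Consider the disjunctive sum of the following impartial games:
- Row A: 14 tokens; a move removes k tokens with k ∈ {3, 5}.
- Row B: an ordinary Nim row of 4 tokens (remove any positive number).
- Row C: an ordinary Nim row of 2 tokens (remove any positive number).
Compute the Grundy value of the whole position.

Grundy values for row A (subtraction set {3, 5}):
k:     0  1  2  3  4  5  6  7  8  9 10 11 12 13 14
g(k):  0  0  0  1  1  1  2  2  0  0  0  1  1  1  2
So g(14) = 2.
Row B is a plain Nim row of size 4, so its Grundy value is 4.
Row C is a plain Nim row of size 2, so its Grundy value is 2.
By the Sprague-Grundy theorem, the Grundy value of a sum of independent games is the XOR of the component values.
Combined value = 2 ⊕ 4 ⊕ 2 = 4.

4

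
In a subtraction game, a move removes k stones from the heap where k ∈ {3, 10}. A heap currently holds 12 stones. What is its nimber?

2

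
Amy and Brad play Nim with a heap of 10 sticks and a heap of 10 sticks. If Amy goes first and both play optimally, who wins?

Brad wins

Write each in binary and XOR column by column:
  1010  (10)
  1010  (10)
  ----
  0000  (0)
The nim-sum is 0, so this is a P-position: the player to move is in a losing position under optimal play; Amy is about to move from it and so loses — Brad wins.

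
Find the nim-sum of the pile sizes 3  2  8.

9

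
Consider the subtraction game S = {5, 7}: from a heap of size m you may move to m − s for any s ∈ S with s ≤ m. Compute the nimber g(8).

1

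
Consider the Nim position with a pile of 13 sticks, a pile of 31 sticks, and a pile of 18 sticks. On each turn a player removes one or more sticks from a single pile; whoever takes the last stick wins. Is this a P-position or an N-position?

P-position

Nim-sum: 13 XOR 31 XOR 18 = 0.
The nim-sum is 0, so this is a P-position: the player to move is in a losing position under optimal play.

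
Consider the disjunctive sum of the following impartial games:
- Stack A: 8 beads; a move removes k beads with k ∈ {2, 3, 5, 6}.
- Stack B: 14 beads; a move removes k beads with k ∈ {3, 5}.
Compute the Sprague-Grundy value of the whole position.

2

Grundy values for stack A (subtraction set {2, 3, 5, 6}):
k:     0  1  2  3  4  5  6  7  8
g(k):  0  0  1  1  2  2  3  3  0
So g(8) = 0.
For stack B, compute g(0), g(1), … with moves {3, 5}:
g(0) = mex{} = 0
g(1) = mex{} = 0
g(2) = mex{} = 0
g(3) = mex{0} = 1
g(4) = mex{0} = 1
g(5) = mex{0} = 1
g(6) = mex{0,1} = 2
g(7) = mex{0,1} = 2
g(8) = mex{1} = 0
g(9) = mex{1,2} = 0
g(10) = mex{1,2} = 0
g(11) = mex{0,2} = 1
g(12) = mex{0,2} = 1
g(13) = mex{0} = 1
g(14) = mex{0,1} = 2
So g(14) = 2.
By the Sprague-Grundy theorem, the Grundy value of a sum of independent games is the XOR of the component values.
Combined value = 0 XOR 2 = 2.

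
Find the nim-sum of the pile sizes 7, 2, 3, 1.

7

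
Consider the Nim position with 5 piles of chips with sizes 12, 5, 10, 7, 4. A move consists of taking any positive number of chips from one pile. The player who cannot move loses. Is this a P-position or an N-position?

P-position

Write each in binary and XOR column by column:
  1100  (12)
  0101  (5)
  1010  (10)
  0111  (7)
  0100  (4)
  ----
  0000  (0)
The nim-sum is 0, so this is a P-position: the player to move is in a losing position under optimal play.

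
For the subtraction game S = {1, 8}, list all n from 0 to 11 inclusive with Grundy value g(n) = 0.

0, 2, 4, 6, 9, 11

Grundy values for subtraction set {1, 8}:
g(0) = mex{} = 0
g(1) = mex{0} = 1
g(2) = mex{1} = 0
g(3) = mex{0} = 1
g(4) = mex{1} = 0
g(5) = mex{0} = 1
g(6) = mex{1} = 0
g(7) = mex{0} = 1
g(8) = mex{0,1} = 2
g(9) = mex{1,2} = 0
g(10) = mex{0} = 1
g(11) = mex{1} = 0
The P-positions (g = 0) in 0..11 are 0, 2, 4, 6, 9, 11.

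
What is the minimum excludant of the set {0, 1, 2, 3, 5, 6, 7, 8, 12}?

4

The values 0, 1, 2, 3 are all present; 4 is the first non-negative integer missing from the set.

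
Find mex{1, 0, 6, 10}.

2

The values 0, 1 are all present; 2 is the first non-negative integer missing from the set.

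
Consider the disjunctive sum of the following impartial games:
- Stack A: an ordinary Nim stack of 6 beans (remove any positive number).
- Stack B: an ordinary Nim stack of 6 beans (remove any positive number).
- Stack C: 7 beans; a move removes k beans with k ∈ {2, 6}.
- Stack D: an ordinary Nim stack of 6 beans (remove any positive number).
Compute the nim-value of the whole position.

7

Stack A is a plain Nim stack of size 6, so its Grundy value is 6.
Stack B is a plain Nim stack of size 6, so its Grundy value is 6.
Build the Grundy sequence for stack C with g(k) = mex{g(k−s) : s ∈ {2, 6}, s ≤ k}:
g(0) = mex{} = 0
g(1) = mex{} = 0
g(2) = mex{0} = 1
g(3) = mex{0} = 1
g(4) = mex{1} = 0
g(5) = mex{1} = 0
g(6) = mex{0} = 1
g(7) = mex{0} = 1
So g(7) = 1.
Stack D is a plain Nim stack of size 6, so its Grundy value is 6.
The value of a disjunctive sum is the nim-sum of the parts.
Combined value = 6 XOR 6 XOR 1 XOR 6 = 7.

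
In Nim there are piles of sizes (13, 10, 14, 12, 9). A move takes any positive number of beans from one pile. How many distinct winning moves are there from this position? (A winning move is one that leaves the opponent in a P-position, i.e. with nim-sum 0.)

Compute the nim-sum pairwise:
13 XOR 10 = 7
7 XOR 14 = 9
9 XOR 12 = 5
5 XOR 9 = 12
The overall nim-sum is X = 12. A pile of size p has a winning move iff p XOR X < p (reduce it to p XOR X).
  13: 13 XOR 12 = 1 < 13 — winning move (to 1).
  10: 10 XOR 12 = 6 < 10 — winning move (to 6).
  14: 14 XOR 12 = 2 < 14 — winning move (to 2).
  12: 12 XOR 12 = 0 < 12 — winning move (to 0).
  9: 9 XOR 12 = 5 < 9 — winning move (to 5).
That gives 5 winning moves.

5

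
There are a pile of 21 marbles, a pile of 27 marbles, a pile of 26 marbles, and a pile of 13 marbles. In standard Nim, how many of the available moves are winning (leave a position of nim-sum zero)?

Bitwise XOR of the heap sizes:
  10101  (21)
  11011  (27)
  11010  (26)
  01101  (13)
  -----
  11001  (25)
The overall nim-sum is X = 25. A pile of size p has a winning move iff p XOR X < p (reduce it to p XOR X).
  21: 21 XOR 25 = 12 < 21 — winning move (to 12).
  27: 27 XOR 25 = 2 < 27 — winning move (to 2).
  26: 26 XOR 25 = 3 < 26 — winning move (to 3).
  13: 13 XOR 25 = 20 ≥ 13 — no move.
That gives 3 winning moves.

3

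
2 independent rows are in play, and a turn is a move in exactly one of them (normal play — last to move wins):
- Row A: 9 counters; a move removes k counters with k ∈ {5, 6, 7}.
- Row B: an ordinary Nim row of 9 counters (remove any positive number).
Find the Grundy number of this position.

8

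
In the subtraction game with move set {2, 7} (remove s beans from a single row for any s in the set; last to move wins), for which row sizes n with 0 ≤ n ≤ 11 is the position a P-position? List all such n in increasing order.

0, 1, 4, 5, 9, 10

Build the Grundy sequence with g(k) = mex{g(k−s) : s ∈ {2, 7}, s ≤ k}:
g(0) = mex{} = 0
g(1) = mex{} = 0
g(2) = mex{0} = 1
g(3) = mex{0} = 1
g(4) = mex{1} = 0
g(5) = mex{1} = 0
g(6) = mex{0} = 1
g(7) = mex{0} = 1
g(8) = mex{0,1} = 2
g(9) = mex{1} = 0
g(10) = mex{1,2} = 0
g(11) = mex{0} = 1
The P-positions (g = 0) in 0..11 are 0, 1, 4, 5, 9, 10.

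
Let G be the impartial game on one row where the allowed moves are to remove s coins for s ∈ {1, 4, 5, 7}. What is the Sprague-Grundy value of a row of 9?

1

Build the Grundy sequence with g(k) = mex{g(k−s) : s ∈ {1, 4, 5, 7}, s ≤ k}:
k:     0  1  2  3  4  5  6  7  8  9
g(k):  0  1  0  1  2  3  2  3  0  1
So g(9) = 1.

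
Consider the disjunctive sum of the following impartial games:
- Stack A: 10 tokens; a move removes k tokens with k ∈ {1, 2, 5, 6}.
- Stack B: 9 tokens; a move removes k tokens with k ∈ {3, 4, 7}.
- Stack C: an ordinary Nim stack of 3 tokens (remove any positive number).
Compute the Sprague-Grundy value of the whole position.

Build the Grundy sequence for stack A with g(k) = mex{g(k−s) : s ∈ {1, 2, 5, 6}, s ≤ k}:
k:     0  1  2  3  4  5  6  7  8  9 10
g(k):  0  1  2  0  1  2  3  0  1  2  0
So g(10) = 0.
Build the Grundy sequence for stack B with g(k) = mex{g(k−s) : s ∈ {3, 4, 7}, s ≤ k}:
g(0) = mex{} = 0
g(1) = mex{} = 0
g(2) = mex{} = 0
g(3) = mex{0} = 1
g(4) = mex{0} = 1
g(5) = mex{0} = 1
g(6) = mex{0,1} = 2
g(7) = mex{0,1} = 2
g(8) = mex{0,1} = 2
g(9) = mex{0,1,2} = 3
So g(9) = 3.
Stack C is a plain Nim stack of size 3, so its Grundy value is 3.
The value of a disjunctive sum is the nim-sum of the parts.
Combined value = 0 ⊕ 3 ⊕ 3 = 0.

0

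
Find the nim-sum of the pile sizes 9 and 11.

Compute the nim-sum pairwise:
9 ^ 11 = 2

2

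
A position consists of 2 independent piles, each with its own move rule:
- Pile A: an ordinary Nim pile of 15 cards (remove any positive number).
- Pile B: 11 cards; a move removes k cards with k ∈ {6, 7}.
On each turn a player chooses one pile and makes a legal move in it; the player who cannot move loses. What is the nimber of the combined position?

14

Pile A is a plain Nim pile of size 15, so its Grundy value is 15.
Grundy values for pile B (subtraction set {6, 7}):
g(0) = mex{} = 0
g(1) = mex{} = 0
g(2) = mex{} = 0
g(3) = mex{} = 0
g(4) = mex{} = 0
g(5) = mex{} = 0
g(6) = mex{0} = 1
g(7) = mex{0} = 1
g(8) = mex{0} = 1
g(9) = mex{0} = 1
g(10) = mex{0} = 1
g(11) = mex{0} = 1
So g(11) = 1.
The value of a disjunctive sum is the nim-sum of the parts.
Combined value = 15 ⊕ 1 = 14.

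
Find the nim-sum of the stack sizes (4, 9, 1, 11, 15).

Nim-sum: 4 ^ 9 ^ 1 ^ 11 ^ 15 = 8.

8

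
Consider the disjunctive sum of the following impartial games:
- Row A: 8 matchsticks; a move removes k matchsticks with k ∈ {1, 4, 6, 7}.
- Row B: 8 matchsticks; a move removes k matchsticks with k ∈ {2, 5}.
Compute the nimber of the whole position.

3

Grundy values for row A (subtraction set {1, 4, 6, 7}):
k:     0  1  2  3  4  5  6  7  8
g(k):  0  1  0  1  2  0  1  2  3
So g(8) = 3.
Grundy values for row B (subtraction set {2, 5}):
k:     0  1  2  3  4  5  6  7  8
g(k):  0  0  1  1  0  2  1  0  0
So g(8) = 0.
The value of a disjunctive sum is the nim-sum of the parts.
Combined value = 3 XOR 0 = 3.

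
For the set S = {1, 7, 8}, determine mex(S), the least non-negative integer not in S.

0

0 is not in the set, so the mex is 0.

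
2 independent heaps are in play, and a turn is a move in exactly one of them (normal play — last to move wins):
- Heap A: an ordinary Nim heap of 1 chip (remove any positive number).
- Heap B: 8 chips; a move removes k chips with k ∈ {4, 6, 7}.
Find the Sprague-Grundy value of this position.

3

Heap A is a plain Nim heap of size 1, so its Grundy value is 1.
For heap B, compute g(0), g(1), … with moves {4, 6, 7}:
g(0) = mex{} = 0
g(1) = mex{} = 0
g(2) = mex{} = 0
g(3) = mex{} = 0
g(4) = mex{0} = 1
g(5) = mex{0} = 1
g(6) = mex{0} = 1
g(7) = mex{0} = 1
g(8) = mex{0,1} = 2
So g(8) = 2.
By the Sprague-Grundy theorem, the Grundy value of a sum of independent games is the XOR of the component values.
Combined value = 1 ⊕ 2 = 3.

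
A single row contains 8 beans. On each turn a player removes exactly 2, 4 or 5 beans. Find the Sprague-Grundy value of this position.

0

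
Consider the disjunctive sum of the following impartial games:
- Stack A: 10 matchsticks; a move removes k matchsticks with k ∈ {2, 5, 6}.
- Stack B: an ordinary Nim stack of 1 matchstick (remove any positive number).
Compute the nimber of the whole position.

0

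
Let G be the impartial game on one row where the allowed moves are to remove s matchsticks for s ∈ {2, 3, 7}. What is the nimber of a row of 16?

Compute g(0), g(1), … for moves {2, 3, 7}:
k:     0  1  2  3  4  5  6  7  8  9 10 11 12 13 14 15 16
g(k):  0  0  1  1  2  0  0  1  1  2  0  0  1  1  2  0  0
So g(16) = 0.

0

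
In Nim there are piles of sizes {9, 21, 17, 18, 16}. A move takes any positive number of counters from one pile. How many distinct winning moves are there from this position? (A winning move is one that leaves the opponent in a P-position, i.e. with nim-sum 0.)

1

Nim-sum: 9 ^ 21 ^ 17 ^ 18 ^ 16 = 15.
The overall nim-sum is X = 15. A pile of size p has a winning move iff p XOR X < p (reduce it to p XOR X).
  9: 9 XOR 15 = 6 < 9 — winning move (to 6).
  21: 21 XOR 15 = 26 ≥ 21 — no move.
  17: 17 XOR 15 = 30 ≥ 17 — no move.
  18: 18 XOR 15 = 29 ≥ 18 — no move.
  16: 16 XOR 15 = 31 ≥ 16 — no move.
That gives 1 winning move.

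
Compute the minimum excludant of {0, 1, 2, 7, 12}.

3

The values 0, 1, 2 are all present; 3 is the first non-negative integer missing from the set.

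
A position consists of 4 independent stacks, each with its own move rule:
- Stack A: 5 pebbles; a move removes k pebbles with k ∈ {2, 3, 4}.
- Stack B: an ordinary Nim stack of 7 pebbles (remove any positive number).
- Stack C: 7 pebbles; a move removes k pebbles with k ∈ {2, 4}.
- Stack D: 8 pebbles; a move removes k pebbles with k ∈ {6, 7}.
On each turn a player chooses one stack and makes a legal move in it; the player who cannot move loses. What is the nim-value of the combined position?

4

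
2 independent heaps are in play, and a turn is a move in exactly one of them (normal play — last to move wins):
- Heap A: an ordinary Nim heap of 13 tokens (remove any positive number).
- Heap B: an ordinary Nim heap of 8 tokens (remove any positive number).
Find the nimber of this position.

5

Heap A is a plain Nim heap of size 13, so its Grundy value is 13.
Heap B is a plain Nim heap of size 8, so its Grundy value is 8.
The value of a disjunctive sum is the nim-sum of the parts.
Combined value = 13 XOR 8 = 5.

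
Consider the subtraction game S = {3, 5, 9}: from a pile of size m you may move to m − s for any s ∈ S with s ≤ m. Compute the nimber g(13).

2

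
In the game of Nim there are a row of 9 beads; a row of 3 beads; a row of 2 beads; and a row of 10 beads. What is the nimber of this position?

Write each in binary and XOR column by column:
  1001  (9)
  0011  (3)
  0010  (2)
  1010  (10)
  ----
  0010  (2)

2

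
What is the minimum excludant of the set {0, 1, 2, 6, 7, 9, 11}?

The values 0, 1, 2 are all present; 3 is the first non-negative integer missing from the set.

3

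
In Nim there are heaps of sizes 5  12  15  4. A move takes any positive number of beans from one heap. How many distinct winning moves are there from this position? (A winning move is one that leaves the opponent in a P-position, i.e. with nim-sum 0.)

1

Nim-sum: 5 ^ 12 ^ 15 ^ 4 = 2.
The overall nim-sum is X = 2. A heap of size p has a winning move iff p XOR X < p (reduce it to p XOR X).
  5: 5 XOR 2 = 7 ≥ 5 — no move.
  12: 12 XOR 2 = 14 ≥ 12 — no move.
  15: 15 XOR 2 = 13 < 15 — winning move (to 13).
  4: 4 XOR 2 = 6 ≥ 4 — no move.
That gives 1 winning move.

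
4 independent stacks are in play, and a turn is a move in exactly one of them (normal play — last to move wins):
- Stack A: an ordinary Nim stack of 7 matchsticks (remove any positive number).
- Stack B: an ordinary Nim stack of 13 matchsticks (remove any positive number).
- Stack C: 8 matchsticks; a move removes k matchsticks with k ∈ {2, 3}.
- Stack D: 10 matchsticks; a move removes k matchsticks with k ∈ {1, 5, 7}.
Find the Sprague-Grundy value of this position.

11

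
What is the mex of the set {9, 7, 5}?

0 is not in the set, so the mex is 0.

0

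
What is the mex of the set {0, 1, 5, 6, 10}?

2

The values 0, 1 are all present; 2 is the first non-negative integer missing from the set.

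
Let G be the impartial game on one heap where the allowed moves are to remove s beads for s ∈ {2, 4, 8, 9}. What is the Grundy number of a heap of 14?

1

Build the Grundy sequence with g(k) = mex{g(k−s) : s ∈ {2, 4, 8, 9}, s ≤ k}:
g(0) = mex{} = 0
g(1) = mex{} = 0
g(2) = mex{0} = 1
g(3) = mex{0} = 1
g(4) = mex{0,1} = 2
g(5) = mex{0,1} = 2
g(6) = mex{1,2} = 0
g(7) = mex{1,2} = 0
g(8) = mex{0,2} = 1
g(9) = mex{0,2} = 1
g(10) = mex{0,1} = 2
g(11) = mex{0,1} = 2
g(12) = mex{1,2} = 0
g(13) = mex{1,2} = 0
g(14) = mex{0,2} = 1
So g(14) = 1.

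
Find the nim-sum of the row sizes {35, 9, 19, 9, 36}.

20

In binary:
  100011  (35)
  001001  (9)
  010011  (19)
  001001  (9)
  100100  (36)
  ------
  010100  (20)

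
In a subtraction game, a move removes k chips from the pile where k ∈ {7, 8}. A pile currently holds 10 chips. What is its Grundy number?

Grundy values for subtraction set {7, 8}:
g(0) = mex{} = 0
g(1) = mex{} = 0
g(2) = mex{} = 0
g(3) = mex{} = 0
g(4) = mex{} = 0
g(5) = mex{} = 0
g(6) = mex{} = 0
g(7) = mex{0} = 1
g(8) = mex{0} = 1
g(9) = mex{0} = 1
g(10) = mex{0} = 1
So g(10) = 1.

1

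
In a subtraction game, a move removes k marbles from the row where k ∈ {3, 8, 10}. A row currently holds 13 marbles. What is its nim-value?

0

Build the Grundy sequence with g(k) = mex{g(k−s) : s ∈ {3, 8, 10}, s ≤ k}:
g(0) = mex{} = 0
g(1) = mex{} = 0
g(2) = mex{} = 0
g(3) = mex{0} = 1
g(4) = mex{0} = 1
g(5) = mex{0} = 1
g(6) = mex{1} = 0
g(7) = mex{1} = 0
g(8) = mex{0,1} = 2
g(9) = mex{0} = 1
g(10) = mex{0} = 1
g(11) = mex{0,1,2} = 3
g(12) = mex{0,1} = 2
g(13) = mex{1} = 0
So g(13) = 0.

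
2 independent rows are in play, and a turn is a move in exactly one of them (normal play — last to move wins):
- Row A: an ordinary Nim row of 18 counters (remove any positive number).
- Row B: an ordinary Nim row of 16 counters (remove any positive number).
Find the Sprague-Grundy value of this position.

2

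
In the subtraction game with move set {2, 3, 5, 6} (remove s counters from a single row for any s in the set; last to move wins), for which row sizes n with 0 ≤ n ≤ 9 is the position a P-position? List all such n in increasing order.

Build the Grundy sequence with g(k) = mex{g(k−s) : s ∈ {2, 3, 5, 6}, s ≤ k}:
k:     0  1  2  3  4  5  6  7  8  9
g(k):  0  0  1  1  2  2  3  3  0  0
The P-positions (g = 0) in 0..9 are 0, 1, 8, 9.

0, 1, 8, 9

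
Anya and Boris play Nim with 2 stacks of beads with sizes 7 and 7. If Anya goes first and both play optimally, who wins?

Boris wins

Nim-sum: 7 ^ 7 = 0.
The nim-sum is 0, so this is a P-position: the player to move is in a losing position under optimal play; Anya is about to move from it and so loses — Boris wins.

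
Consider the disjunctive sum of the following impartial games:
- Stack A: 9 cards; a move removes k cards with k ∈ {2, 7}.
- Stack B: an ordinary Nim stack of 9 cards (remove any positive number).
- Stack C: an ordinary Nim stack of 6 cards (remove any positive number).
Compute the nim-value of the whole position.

Build the Grundy sequence for stack A with g(k) = mex{g(k−s) : s ∈ {2, 7}, s ≤ k}:
k:     0  1  2  3  4  5  6  7  8  9
g(k):  0  0  1  1  0  0  1  1  2  0
So g(9) = 0.
Stack B is a plain Nim stack of size 9, so its Grundy value is 9.
Stack C is a plain Nim stack of size 6, so its Grundy value is 6.
The value of a disjunctive sum is the nim-sum of the parts.
Combined value = 0 ⊕ 9 ⊕ 6 = 15.

15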